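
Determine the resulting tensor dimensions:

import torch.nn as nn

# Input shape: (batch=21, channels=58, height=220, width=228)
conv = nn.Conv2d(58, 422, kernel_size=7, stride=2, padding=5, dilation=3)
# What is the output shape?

Input shape: (21, 58, 220, 228)
Output shape: (21, 422, 106, 110)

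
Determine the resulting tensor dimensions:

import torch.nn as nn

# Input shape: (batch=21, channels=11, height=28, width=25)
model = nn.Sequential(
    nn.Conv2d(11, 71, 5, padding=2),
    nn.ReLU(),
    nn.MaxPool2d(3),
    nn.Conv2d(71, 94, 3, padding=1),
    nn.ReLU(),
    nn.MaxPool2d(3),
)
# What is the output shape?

Input shape: (21, 11, 28, 25)
  -> after first Conv2d: (21, 71, 28, 25)
  -> after first MaxPool2d: (21, 71, 9, 8)
  -> after second Conv2d: (21, 94, 9, 8)
Output shape: (21, 94, 3, 2)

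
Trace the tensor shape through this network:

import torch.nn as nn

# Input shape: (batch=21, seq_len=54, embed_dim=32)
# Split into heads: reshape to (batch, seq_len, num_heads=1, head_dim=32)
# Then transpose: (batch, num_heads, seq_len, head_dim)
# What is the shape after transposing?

Input shape: (21, 54, 32)
  -> after reshape: (21, 54, 1, 32)
Output shape: (21, 1, 54, 32)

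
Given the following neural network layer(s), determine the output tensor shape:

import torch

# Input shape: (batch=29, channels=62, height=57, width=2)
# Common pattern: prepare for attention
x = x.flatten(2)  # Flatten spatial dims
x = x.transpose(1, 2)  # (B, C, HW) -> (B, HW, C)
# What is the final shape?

Input shape: (29, 62, 57, 2)
  -> after flatten(2): (29, 62, 114)
Output shape: (29, 114, 62)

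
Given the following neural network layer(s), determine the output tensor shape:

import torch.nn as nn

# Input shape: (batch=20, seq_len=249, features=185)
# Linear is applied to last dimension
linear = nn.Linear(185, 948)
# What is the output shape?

Input shape: (20, 249, 185)
Output shape: (20, 249, 948)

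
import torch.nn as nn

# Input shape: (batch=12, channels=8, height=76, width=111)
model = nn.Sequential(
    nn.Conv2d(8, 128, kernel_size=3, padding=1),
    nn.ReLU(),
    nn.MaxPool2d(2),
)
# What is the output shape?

Input shape: (12, 8, 76, 111)
  -> after Conv2d: (12, 128, 76, 111)
  -> after ReLU: (12, 128, 76, 111)
Output shape: (12, 128, 38, 55)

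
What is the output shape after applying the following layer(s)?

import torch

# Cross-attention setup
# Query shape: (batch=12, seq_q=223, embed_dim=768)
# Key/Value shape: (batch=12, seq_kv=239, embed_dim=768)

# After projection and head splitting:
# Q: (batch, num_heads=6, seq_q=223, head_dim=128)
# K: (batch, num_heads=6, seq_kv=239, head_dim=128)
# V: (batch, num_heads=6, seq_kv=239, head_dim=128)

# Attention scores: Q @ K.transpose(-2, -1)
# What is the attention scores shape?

Input shape: (12, 223, 768)
Output shape: (12, 6, 223, 239)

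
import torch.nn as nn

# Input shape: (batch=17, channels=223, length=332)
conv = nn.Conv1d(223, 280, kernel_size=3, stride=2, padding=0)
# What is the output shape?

Input shape: (17, 223, 332)
Output shape: (17, 280, 165)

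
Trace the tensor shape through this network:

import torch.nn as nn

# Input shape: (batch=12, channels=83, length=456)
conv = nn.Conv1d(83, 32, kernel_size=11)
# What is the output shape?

Input shape: (12, 83, 456)
Output shape: (12, 32, 446)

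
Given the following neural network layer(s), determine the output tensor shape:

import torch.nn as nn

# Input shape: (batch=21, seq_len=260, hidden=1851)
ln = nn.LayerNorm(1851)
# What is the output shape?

Input shape: (21, 260, 1851)
Output shape: (21, 260, 1851)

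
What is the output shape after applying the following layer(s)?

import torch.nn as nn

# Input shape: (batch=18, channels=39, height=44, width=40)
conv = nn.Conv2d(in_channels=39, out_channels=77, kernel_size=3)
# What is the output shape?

Input shape: (18, 39, 44, 40)
Output shape: (18, 77, 42, 38)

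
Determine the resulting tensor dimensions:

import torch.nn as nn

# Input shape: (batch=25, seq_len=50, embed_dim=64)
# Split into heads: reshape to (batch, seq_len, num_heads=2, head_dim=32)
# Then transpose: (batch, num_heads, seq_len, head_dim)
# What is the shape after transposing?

Input shape: (25, 50, 64)
  -> after reshape: (25, 50, 2, 32)
Output shape: (25, 2, 50, 32)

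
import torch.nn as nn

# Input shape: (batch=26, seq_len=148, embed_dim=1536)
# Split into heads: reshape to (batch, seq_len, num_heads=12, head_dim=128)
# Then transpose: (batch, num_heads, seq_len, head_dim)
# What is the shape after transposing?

Input shape: (26, 148, 1536)
  -> after reshape: (26, 148, 12, 128)
Output shape: (26, 12, 148, 128)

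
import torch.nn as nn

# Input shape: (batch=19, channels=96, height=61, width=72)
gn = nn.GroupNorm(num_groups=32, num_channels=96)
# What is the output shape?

Input shape: (19, 96, 61, 72)
Output shape: (19, 96, 61, 72)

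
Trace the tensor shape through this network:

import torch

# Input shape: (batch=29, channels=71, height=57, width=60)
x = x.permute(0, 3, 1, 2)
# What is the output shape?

Input shape: (29, 71, 57, 60)
Output shape: (29, 60, 71, 57)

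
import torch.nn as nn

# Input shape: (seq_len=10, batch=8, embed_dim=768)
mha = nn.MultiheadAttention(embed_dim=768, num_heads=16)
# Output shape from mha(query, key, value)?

Input shape: (10, 8, 768)
Output shape: (10, 8, 768)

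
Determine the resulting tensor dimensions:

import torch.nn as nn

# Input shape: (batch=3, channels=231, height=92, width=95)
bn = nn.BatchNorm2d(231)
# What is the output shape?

Input shape: (3, 231, 92, 95)
Output shape: (3, 231, 92, 95)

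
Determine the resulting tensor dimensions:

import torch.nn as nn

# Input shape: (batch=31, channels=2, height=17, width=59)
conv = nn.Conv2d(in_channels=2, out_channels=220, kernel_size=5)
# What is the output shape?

Input shape: (31, 2, 17, 59)
Output shape: (31, 220, 13, 55)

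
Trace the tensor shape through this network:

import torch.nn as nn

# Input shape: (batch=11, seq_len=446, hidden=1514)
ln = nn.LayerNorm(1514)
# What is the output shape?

Input shape: (11, 446, 1514)
Output shape: (11, 446, 1514)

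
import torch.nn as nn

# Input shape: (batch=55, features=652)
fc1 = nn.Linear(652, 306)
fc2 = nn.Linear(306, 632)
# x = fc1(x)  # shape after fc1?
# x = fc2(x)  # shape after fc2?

Input shape: (55, 652)
  -> after fc1: (55, 306)
Output shape: (55, 632)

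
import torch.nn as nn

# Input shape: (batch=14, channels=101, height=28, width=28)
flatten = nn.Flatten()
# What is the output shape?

Input shape: (14, 101, 28, 28)
Output shape: (14, 79184)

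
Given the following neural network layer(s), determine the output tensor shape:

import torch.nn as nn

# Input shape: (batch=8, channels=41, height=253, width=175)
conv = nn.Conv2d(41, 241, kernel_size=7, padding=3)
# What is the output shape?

Input shape: (8, 41, 253, 175)
Output shape: (8, 241, 253, 175)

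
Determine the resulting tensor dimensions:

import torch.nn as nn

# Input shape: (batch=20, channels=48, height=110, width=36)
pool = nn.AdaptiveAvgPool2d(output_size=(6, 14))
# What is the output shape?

Input shape: (20, 48, 110, 36)
Output shape: (20, 48, 6, 14)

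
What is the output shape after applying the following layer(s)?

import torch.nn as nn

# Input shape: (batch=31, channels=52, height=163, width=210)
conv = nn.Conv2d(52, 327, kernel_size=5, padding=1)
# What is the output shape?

Input shape: (31, 52, 163, 210)
Output shape: (31, 327, 161, 208)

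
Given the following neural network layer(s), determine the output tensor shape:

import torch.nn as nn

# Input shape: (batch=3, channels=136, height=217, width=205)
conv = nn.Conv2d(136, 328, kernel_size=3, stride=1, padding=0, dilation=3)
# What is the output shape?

Input shape: (3, 136, 217, 205)
Output shape: (3, 328, 211, 199)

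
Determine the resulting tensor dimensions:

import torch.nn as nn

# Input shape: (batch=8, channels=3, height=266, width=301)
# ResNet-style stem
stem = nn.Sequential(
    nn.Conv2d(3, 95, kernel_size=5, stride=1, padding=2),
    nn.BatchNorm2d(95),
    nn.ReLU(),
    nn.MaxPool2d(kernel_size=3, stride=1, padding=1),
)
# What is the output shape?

Input shape: (8, 3, 266, 301)
  -> after Conv2d 5x5 stride=1: (8, 95, 266, 301)
Output shape: (8, 95, 266, 301)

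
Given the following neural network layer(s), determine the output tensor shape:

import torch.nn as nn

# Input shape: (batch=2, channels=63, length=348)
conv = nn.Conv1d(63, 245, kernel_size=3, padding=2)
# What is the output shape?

Input shape: (2, 63, 348)
Output shape: (2, 245, 350)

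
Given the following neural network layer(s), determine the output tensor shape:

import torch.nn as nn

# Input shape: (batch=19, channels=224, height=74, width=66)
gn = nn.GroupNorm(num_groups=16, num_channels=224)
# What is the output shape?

Input shape: (19, 224, 74, 66)
Output shape: (19, 224, 74, 66)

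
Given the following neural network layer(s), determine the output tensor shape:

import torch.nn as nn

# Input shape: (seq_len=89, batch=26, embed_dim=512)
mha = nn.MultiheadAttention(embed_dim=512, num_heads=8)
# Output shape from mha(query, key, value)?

Input shape: (89, 26, 512)
Output shape: (89, 26, 512)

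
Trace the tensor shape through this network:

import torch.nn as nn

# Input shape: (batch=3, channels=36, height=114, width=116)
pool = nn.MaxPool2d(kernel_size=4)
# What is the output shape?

Input shape: (3, 36, 114, 116)
Output shape: (3, 36, 28, 29)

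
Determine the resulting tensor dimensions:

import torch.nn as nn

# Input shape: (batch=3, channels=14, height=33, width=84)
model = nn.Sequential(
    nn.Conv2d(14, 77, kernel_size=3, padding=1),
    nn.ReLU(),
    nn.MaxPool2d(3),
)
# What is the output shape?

Input shape: (3, 14, 33, 84)
  -> after Conv2d: (3, 77, 33, 84)
  -> after ReLU: (3, 77, 33, 84)
Output shape: (3, 77, 11, 28)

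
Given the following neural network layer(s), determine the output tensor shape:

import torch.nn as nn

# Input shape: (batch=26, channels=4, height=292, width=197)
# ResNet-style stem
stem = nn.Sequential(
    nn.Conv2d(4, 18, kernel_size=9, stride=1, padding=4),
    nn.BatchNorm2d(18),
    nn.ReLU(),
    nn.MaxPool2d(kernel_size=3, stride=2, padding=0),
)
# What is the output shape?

Input shape: (26, 4, 292, 197)
  -> after Conv2d 9x9 stride=1: (26, 18, 292, 197)
Output shape: (26, 18, 145, 98)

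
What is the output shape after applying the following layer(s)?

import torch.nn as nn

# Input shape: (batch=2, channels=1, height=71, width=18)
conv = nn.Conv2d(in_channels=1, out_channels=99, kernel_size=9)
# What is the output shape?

Input shape: (2, 1, 71, 18)
Output shape: (2, 99, 63, 10)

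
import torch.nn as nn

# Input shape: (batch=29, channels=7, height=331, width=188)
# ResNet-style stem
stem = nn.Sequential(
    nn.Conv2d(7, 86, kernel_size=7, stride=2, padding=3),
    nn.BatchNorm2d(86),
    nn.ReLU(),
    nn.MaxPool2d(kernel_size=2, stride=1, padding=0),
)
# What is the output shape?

Input shape: (29, 7, 331, 188)
  -> after Conv2d 7x7 stride=2: (29, 86, 166, 94)
Output shape: (29, 86, 165, 93)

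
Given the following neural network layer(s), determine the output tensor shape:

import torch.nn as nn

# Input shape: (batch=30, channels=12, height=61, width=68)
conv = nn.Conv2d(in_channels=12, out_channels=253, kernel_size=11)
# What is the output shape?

Input shape: (30, 12, 61, 68)
Output shape: (30, 253, 51, 58)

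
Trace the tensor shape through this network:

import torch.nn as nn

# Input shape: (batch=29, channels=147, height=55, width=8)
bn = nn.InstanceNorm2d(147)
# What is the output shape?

Input shape: (29, 147, 55, 8)
Output shape: (29, 147, 55, 8)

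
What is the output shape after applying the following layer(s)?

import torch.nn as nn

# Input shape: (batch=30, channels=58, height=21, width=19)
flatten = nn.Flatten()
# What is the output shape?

Input shape: (30, 58, 21, 19)
Output shape: (30, 23142)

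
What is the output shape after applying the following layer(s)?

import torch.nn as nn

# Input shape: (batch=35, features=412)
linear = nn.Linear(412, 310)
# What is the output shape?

Input shape: (35, 412)
Output shape: (35, 310)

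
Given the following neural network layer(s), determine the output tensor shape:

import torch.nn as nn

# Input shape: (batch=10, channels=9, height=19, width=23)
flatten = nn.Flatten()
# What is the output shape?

Input shape: (10, 9, 19, 23)
Output shape: (10, 3933)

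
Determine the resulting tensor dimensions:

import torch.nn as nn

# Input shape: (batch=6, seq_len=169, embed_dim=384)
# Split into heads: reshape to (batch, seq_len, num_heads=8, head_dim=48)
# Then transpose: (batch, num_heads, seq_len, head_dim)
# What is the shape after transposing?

Input shape: (6, 169, 384)
  -> after reshape: (6, 169, 8, 48)
Output shape: (6, 8, 169, 48)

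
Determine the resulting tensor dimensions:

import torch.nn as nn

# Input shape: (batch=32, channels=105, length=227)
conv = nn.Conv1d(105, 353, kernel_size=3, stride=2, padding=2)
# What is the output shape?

Input shape: (32, 105, 227)
Output shape: (32, 353, 115)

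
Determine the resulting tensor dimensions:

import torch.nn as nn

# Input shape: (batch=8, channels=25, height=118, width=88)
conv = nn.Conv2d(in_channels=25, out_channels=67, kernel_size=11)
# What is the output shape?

Input shape: (8, 25, 118, 88)
Output shape: (8, 67, 108, 78)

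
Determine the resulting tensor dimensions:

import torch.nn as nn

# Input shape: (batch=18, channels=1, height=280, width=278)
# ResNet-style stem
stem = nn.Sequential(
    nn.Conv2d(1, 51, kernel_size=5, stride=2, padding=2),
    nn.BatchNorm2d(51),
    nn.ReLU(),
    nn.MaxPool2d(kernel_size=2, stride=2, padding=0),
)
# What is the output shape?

Input shape: (18, 1, 280, 278)
  -> after Conv2d 5x5 stride=2: (18, 51, 140, 139)
Output shape: (18, 51, 70, 69)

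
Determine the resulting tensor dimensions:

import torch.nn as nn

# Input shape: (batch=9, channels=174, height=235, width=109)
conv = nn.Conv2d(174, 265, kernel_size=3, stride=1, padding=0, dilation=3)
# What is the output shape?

Input shape: (9, 174, 235, 109)
Output shape: (9, 265, 229, 103)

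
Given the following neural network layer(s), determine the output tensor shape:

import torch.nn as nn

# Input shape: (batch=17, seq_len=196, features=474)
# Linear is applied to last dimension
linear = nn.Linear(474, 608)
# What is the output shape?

Input shape: (17, 196, 474)
Output shape: (17, 196, 608)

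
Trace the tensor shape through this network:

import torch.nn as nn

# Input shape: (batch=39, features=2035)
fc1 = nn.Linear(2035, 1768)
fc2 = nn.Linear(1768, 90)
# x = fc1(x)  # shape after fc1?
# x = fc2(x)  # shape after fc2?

Input shape: (39, 2035)
  -> after fc1: (39, 1768)
Output shape: (39, 90)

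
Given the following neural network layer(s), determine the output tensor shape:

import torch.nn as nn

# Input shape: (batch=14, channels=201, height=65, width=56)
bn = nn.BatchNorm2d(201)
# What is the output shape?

Input shape: (14, 201, 65, 56)
Output shape: (14, 201, 65, 56)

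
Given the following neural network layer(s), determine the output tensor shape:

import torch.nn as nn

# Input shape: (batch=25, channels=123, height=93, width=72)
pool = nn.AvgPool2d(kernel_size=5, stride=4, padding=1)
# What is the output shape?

Input shape: (25, 123, 93, 72)
Output shape: (25, 123, 23, 18)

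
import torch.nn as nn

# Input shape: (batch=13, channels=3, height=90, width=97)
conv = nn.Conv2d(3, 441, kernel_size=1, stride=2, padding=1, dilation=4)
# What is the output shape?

Input shape: (13, 3, 90, 97)
Output shape: (13, 441, 46, 50)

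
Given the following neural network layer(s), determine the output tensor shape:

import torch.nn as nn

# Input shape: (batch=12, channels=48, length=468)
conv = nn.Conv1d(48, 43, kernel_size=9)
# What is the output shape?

Input shape: (12, 48, 468)
Output shape: (12, 43, 460)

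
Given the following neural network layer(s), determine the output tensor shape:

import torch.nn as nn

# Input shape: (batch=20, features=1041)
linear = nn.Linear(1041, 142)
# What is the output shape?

Input shape: (20, 1041)
Output shape: (20, 142)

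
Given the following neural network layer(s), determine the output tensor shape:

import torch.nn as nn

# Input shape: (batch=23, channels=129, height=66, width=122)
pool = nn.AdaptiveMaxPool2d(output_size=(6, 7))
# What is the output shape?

Input shape: (23, 129, 66, 122)
Output shape: (23, 129, 6, 7)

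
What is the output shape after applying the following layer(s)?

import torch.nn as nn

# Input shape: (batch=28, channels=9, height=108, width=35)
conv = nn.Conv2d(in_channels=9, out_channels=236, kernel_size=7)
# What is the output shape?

Input shape: (28, 9, 108, 35)
Output shape: (28, 236, 102, 29)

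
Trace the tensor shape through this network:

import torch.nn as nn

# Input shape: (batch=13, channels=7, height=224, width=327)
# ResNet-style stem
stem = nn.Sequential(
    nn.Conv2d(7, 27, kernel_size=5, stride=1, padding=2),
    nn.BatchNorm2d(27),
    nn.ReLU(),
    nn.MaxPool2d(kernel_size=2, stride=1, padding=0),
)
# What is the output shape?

Input shape: (13, 7, 224, 327)
  -> after Conv2d 5x5 stride=1: (13, 27, 224, 327)
Output shape: (13, 27, 223, 326)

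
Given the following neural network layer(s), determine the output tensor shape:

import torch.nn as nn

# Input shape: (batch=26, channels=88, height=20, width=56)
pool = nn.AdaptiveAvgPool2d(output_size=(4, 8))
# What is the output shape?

Input shape: (26, 88, 20, 56)
Output shape: (26, 88, 4, 8)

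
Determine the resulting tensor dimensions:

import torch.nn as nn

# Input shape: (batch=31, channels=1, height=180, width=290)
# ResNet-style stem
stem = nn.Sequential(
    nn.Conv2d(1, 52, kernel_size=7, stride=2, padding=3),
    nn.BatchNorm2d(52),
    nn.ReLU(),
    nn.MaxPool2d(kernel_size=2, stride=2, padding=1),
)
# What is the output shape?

Input shape: (31, 1, 180, 290)
  -> after Conv2d 7x7 stride=2: (31, 52, 90, 145)
Output shape: (31, 52, 46, 73)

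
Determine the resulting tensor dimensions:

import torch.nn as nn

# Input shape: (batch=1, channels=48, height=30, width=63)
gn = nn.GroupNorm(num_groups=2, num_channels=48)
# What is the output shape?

Input shape: (1, 48, 30, 63)
Output shape: (1, 48, 30, 63)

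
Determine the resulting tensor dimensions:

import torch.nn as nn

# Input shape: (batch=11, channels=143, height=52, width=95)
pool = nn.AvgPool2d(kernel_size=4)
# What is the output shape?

Input shape: (11, 143, 52, 95)
Output shape: (11, 143, 13, 23)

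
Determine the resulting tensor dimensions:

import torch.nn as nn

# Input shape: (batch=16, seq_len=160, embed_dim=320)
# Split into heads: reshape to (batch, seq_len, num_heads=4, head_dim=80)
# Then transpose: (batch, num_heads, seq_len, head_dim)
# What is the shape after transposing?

Input shape: (16, 160, 320)
  -> after reshape: (16, 160, 4, 80)
Output shape: (16, 4, 160, 80)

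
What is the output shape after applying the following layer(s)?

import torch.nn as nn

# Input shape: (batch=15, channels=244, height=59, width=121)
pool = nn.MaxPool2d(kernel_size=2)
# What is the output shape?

Input shape: (15, 244, 59, 121)
Output shape: (15, 244, 29, 60)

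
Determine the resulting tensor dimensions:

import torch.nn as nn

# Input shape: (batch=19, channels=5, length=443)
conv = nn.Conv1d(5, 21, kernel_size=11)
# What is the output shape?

Input shape: (19, 5, 443)
Output shape: (19, 21, 433)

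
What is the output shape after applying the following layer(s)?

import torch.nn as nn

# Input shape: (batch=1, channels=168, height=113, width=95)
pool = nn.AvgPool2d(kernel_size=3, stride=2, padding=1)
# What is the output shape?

Input shape: (1, 168, 113, 95)
Output shape: (1, 168, 57, 48)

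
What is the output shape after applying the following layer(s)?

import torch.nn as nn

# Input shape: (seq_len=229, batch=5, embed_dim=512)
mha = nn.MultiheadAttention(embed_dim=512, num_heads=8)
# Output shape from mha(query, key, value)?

Input shape: (229, 5, 512)
Output shape: (229, 5, 512)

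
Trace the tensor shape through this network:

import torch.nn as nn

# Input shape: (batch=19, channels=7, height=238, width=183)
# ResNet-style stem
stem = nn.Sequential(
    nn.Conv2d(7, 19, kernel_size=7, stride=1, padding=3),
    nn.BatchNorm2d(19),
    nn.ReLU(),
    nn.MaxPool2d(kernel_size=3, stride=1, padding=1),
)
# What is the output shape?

Input shape: (19, 7, 238, 183)
  -> after Conv2d 7x7 stride=1: (19, 19, 238, 183)
Output shape: (19, 19, 238, 183)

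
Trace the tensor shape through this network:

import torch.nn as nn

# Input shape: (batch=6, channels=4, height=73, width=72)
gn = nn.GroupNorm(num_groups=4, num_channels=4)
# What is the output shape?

Input shape: (6, 4, 73, 72)
Output shape: (6, 4, 73, 72)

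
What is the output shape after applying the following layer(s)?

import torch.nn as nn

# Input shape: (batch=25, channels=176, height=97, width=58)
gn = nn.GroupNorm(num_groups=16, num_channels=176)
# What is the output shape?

Input shape: (25, 176, 97, 58)
Output shape: (25, 176, 97, 58)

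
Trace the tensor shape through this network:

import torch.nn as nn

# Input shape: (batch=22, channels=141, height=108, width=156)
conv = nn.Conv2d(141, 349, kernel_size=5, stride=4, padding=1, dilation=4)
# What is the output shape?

Input shape: (22, 141, 108, 156)
Output shape: (22, 349, 24, 36)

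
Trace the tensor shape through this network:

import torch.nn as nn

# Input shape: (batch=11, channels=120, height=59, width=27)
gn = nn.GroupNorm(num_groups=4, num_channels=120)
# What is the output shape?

Input shape: (11, 120, 59, 27)
Output shape: (11, 120, 59, 27)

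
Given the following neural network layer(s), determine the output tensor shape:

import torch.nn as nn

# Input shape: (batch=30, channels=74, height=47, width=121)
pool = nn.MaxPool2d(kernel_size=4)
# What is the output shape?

Input shape: (30, 74, 47, 121)
Output shape: (30, 74, 11, 30)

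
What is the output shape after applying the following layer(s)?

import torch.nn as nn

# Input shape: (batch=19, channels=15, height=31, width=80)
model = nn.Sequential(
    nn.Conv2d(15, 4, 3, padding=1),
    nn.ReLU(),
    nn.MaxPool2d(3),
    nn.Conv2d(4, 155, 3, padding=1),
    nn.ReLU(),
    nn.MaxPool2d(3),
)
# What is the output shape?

Input shape: (19, 15, 31, 80)
  -> after first Conv2d: (19, 4, 31, 80)
  -> after first MaxPool2d: (19, 4, 10, 26)
  -> after second Conv2d: (19, 155, 10, 26)
Output shape: (19, 155, 3, 8)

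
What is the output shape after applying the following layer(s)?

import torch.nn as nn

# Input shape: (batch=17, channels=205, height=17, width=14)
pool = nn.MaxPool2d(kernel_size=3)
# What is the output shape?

Input shape: (17, 205, 17, 14)
Output shape: (17, 205, 5, 4)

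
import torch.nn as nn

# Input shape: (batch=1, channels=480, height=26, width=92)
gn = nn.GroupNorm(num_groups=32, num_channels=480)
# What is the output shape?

Input shape: (1, 480, 26, 92)
Output shape: (1, 480, 26, 92)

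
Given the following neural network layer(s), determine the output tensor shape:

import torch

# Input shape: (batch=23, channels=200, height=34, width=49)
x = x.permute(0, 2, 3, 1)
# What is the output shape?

Input shape: (23, 200, 34, 49)
Output shape: (23, 34, 49, 200)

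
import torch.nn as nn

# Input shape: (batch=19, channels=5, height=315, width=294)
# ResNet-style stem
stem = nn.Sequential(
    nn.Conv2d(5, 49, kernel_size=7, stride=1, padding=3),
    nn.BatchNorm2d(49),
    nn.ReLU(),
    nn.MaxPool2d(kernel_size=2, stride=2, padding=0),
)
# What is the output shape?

Input shape: (19, 5, 315, 294)
  -> after Conv2d 7x7 stride=1: (19, 49, 315, 294)
Output shape: (19, 49, 157, 147)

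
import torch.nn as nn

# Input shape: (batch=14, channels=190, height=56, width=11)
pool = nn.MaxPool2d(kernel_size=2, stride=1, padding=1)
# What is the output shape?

Input shape: (14, 190, 56, 11)
Output shape: (14, 190, 57, 12)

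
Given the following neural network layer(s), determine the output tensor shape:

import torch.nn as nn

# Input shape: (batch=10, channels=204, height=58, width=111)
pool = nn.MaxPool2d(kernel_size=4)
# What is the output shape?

Input shape: (10, 204, 58, 111)
Output shape: (10, 204, 14, 27)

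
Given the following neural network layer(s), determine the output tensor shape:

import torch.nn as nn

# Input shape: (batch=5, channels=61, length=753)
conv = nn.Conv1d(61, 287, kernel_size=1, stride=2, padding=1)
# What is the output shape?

Input shape: (5, 61, 753)
Output shape: (5, 287, 378)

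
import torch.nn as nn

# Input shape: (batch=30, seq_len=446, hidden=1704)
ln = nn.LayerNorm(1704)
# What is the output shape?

Input shape: (30, 446, 1704)
Output shape: (30, 446, 1704)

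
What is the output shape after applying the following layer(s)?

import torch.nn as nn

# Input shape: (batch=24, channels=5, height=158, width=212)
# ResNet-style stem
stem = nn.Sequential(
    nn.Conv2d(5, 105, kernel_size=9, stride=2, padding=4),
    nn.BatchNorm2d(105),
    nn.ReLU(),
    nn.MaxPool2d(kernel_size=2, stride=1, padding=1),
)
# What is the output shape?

Input shape: (24, 5, 158, 212)
  -> after Conv2d 9x9 stride=2: (24, 105, 79, 106)
Output shape: (24, 105, 80, 107)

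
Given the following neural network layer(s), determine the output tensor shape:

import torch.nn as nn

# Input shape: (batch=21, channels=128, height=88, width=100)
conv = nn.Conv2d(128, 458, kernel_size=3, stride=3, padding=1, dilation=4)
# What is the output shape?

Input shape: (21, 128, 88, 100)
Output shape: (21, 458, 28, 32)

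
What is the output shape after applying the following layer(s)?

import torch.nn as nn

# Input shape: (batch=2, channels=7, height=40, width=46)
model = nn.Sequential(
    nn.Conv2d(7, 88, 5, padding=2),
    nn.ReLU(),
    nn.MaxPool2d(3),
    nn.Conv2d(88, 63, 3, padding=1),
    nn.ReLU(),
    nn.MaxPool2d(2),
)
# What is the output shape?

Input shape: (2, 7, 40, 46)
  -> after first Conv2d: (2, 88, 40, 46)
  -> after first MaxPool2d: (2, 88, 13, 15)
  -> after second Conv2d: (2, 63, 13, 15)
Output shape: (2, 63, 6, 7)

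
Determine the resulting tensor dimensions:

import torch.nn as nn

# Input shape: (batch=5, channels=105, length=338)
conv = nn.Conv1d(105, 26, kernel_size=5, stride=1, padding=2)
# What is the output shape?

Input shape: (5, 105, 338)
Output shape: (5, 26, 338)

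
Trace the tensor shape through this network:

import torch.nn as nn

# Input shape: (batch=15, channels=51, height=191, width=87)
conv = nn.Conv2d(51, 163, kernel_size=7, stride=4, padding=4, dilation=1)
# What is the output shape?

Input shape: (15, 51, 191, 87)
Output shape: (15, 163, 49, 23)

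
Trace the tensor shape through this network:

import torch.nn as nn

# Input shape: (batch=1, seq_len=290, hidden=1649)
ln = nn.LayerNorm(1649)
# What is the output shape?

Input shape: (1, 290, 1649)
Output shape: (1, 290, 1649)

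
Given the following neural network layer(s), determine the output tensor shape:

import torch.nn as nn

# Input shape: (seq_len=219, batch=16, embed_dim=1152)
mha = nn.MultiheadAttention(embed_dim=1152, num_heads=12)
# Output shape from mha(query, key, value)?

Input shape: (219, 16, 1152)
Output shape: (219, 16, 1152)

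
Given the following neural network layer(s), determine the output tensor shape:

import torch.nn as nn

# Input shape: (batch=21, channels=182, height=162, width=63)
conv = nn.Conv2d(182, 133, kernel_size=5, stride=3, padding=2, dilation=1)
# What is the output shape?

Input shape: (21, 182, 162, 63)
Output shape: (21, 133, 54, 21)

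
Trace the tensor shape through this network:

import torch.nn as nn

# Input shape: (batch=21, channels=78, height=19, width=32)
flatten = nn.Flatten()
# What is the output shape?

Input shape: (21, 78, 19, 32)
Output shape: (21, 47424)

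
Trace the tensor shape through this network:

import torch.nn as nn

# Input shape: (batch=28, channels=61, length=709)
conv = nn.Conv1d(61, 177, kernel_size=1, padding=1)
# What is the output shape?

Input shape: (28, 61, 709)
Output shape: (28, 177, 711)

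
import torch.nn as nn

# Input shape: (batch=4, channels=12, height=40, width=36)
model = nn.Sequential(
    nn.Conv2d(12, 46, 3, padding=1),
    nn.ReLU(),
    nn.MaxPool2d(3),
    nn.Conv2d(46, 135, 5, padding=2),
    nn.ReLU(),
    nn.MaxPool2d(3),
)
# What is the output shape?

Input shape: (4, 12, 40, 36)
  -> after first Conv2d: (4, 46, 40, 36)
  -> after first MaxPool2d: (4, 46, 13, 12)
  -> after second Conv2d: (4, 135, 13, 12)
Output shape: (4, 135, 4, 4)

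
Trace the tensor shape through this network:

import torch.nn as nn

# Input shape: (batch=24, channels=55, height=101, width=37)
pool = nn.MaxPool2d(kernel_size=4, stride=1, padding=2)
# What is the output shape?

Input shape: (24, 55, 101, 37)
Output shape: (24, 55, 102, 38)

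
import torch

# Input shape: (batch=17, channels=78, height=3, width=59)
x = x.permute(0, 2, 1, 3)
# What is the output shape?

Input shape: (17, 78, 3, 59)
Output shape: (17, 3, 78, 59)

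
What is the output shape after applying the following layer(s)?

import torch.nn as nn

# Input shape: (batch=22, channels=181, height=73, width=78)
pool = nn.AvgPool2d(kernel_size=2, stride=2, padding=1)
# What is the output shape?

Input shape: (22, 181, 73, 78)
Output shape: (22, 181, 37, 40)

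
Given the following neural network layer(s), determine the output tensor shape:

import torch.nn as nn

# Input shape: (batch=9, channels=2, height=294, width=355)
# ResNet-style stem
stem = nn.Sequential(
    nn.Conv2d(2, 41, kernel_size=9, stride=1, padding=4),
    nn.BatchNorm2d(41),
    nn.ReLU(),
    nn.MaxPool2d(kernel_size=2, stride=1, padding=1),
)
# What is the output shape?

Input shape: (9, 2, 294, 355)
  -> after Conv2d 9x9 stride=1: (9, 41, 294, 355)
Output shape: (9, 41, 295, 356)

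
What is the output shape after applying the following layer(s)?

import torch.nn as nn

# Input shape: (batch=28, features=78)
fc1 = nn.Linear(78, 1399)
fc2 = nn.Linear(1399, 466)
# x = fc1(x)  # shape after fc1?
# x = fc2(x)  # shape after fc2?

Input shape: (28, 78)
  -> after fc1: (28, 1399)
Output shape: (28, 466)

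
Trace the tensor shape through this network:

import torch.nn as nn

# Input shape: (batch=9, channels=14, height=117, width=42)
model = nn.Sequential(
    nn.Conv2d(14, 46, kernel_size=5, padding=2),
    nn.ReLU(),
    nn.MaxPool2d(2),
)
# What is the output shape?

Input shape: (9, 14, 117, 42)
  -> after Conv2d: (9, 46, 117, 42)
  -> after ReLU: (9, 46, 117, 42)
Output shape: (9, 46, 58, 21)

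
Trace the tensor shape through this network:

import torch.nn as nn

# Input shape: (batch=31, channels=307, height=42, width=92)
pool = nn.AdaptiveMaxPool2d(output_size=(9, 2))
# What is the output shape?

Input shape: (31, 307, 42, 92)
Output shape: (31, 307, 9, 2)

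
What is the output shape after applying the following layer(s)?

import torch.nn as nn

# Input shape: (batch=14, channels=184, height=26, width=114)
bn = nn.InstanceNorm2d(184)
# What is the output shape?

Input shape: (14, 184, 26, 114)
Output shape: (14, 184, 26, 114)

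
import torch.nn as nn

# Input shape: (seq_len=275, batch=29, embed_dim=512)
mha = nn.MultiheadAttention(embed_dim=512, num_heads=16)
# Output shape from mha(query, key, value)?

Input shape: (275, 29, 512)
Output shape: (275, 29, 512)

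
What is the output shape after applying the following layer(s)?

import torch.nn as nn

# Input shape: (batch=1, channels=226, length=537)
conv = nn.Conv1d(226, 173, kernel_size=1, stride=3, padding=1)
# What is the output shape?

Input shape: (1, 226, 537)
Output shape: (1, 173, 180)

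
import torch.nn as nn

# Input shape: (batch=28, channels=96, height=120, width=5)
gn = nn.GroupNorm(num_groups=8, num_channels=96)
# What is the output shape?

Input shape: (28, 96, 120, 5)
Output shape: (28, 96, 120, 5)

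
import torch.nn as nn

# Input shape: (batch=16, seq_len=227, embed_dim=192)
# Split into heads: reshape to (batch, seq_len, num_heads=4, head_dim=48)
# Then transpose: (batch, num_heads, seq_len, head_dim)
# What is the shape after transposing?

Input shape: (16, 227, 192)
  -> after reshape: (16, 227, 4, 48)
Output shape: (16, 4, 227, 48)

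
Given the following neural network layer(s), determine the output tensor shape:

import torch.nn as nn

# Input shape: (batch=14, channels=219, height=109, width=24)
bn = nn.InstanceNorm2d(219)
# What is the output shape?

Input shape: (14, 219, 109, 24)
Output shape: (14, 219, 109, 24)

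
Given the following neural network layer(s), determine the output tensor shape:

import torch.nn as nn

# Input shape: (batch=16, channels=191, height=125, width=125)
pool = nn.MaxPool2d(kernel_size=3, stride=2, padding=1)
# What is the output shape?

Input shape: (16, 191, 125, 125)
Output shape: (16, 191, 63, 63)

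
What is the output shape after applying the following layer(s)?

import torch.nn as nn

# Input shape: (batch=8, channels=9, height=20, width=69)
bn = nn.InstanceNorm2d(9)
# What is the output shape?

Input shape: (8, 9, 20, 69)
Output shape: (8, 9, 20, 69)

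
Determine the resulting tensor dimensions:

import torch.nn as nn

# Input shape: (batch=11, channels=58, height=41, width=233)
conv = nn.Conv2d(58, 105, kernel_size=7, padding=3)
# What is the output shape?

Input shape: (11, 58, 41, 233)
Output shape: (11, 105, 41, 233)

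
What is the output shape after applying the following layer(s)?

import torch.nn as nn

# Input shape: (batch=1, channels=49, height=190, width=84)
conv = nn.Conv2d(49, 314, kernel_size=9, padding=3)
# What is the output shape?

Input shape: (1, 49, 190, 84)
Output shape: (1, 314, 188, 82)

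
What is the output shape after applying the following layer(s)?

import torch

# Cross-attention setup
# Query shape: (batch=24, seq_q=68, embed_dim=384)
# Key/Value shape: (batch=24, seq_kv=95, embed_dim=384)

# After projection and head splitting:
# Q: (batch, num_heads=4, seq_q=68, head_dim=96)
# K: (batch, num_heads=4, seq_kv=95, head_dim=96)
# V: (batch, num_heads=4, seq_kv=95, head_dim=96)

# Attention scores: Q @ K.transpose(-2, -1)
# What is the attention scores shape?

Input shape: (24, 68, 384)
Output shape: (24, 4, 68, 95)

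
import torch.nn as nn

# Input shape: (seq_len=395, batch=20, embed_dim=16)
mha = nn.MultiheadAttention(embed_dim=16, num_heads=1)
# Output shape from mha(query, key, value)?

Input shape: (395, 20, 16)
Output shape: (395, 20, 16)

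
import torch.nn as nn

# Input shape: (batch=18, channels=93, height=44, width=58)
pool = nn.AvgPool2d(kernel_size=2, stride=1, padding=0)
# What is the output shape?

Input shape: (18, 93, 44, 58)
Output shape: (18, 93, 43, 57)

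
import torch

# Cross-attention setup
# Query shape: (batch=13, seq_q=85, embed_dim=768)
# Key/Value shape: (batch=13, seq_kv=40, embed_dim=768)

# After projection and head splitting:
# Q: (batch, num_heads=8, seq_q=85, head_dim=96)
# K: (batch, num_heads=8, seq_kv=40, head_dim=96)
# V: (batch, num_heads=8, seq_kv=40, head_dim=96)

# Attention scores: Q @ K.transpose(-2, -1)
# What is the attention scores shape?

Input shape: (13, 85, 768)
Output shape: (13, 8, 85, 40)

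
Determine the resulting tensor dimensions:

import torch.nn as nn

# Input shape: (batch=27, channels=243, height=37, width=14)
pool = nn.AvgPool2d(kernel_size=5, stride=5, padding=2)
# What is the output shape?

Input shape: (27, 243, 37, 14)
Output shape: (27, 243, 8, 3)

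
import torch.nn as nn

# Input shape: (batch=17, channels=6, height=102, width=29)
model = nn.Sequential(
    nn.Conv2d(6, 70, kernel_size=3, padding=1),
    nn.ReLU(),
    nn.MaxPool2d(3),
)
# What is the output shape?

Input shape: (17, 6, 102, 29)
  -> after Conv2d: (17, 70, 102, 29)
  -> after ReLU: (17, 70, 102, 29)
Output shape: (17, 70, 34, 9)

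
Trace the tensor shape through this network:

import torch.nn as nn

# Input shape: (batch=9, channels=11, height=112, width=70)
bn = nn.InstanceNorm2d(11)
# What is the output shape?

Input shape: (9, 11, 112, 70)
Output shape: (9, 11, 112, 70)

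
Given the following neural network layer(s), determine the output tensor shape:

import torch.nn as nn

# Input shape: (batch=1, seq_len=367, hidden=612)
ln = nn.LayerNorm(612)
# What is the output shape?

Input shape: (1, 367, 612)
Output shape: (1, 367, 612)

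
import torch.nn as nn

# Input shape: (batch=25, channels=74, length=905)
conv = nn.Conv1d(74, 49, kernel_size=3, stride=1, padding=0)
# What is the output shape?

Input shape: (25, 74, 905)
Output shape: (25, 49, 903)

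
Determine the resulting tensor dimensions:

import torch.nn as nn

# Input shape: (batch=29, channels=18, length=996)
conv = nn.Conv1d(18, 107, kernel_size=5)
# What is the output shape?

Input shape: (29, 18, 996)
Output shape: (29, 107, 992)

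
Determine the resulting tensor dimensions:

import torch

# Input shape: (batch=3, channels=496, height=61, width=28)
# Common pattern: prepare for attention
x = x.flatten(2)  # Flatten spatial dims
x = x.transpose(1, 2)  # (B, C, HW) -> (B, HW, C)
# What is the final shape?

Input shape: (3, 496, 61, 28)
  -> after flatten(2): (3, 496, 1708)
Output shape: (3, 1708, 496)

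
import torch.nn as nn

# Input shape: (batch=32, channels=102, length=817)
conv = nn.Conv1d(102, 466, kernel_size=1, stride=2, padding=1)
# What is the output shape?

Input shape: (32, 102, 817)
Output shape: (32, 466, 410)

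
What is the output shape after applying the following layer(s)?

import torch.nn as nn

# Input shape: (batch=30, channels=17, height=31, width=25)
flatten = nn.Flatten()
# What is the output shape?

Input shape: (30, 17, 31, 25)
Output shape: (30, 13175)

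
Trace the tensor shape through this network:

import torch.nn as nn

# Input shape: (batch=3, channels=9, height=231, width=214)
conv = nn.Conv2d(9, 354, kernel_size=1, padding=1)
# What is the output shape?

Input shape: (3, 9, 231, 214)
Output shape: (3, 354, 233, 216)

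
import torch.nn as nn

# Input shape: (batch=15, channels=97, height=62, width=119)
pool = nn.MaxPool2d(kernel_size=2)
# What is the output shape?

Input shape: (15, 97, 62, 119)
Output shape: (15, 97, 31, 59)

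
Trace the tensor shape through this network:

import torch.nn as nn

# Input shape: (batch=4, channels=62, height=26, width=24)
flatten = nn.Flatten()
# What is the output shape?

Input shape: (4, 62, 26, 24)
Output shape: (4, 38688)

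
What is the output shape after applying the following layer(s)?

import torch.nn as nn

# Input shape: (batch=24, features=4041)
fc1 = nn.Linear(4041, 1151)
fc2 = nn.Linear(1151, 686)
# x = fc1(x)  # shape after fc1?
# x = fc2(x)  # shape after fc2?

Input shape: (24, 4041)
  -> after fc1: (24, 1151)
Output shape: (24, 686)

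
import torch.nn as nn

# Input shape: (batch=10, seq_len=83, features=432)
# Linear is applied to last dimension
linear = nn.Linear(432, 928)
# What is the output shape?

Input shape: (10, 83, 432)
Output shape: (10, 83, 928)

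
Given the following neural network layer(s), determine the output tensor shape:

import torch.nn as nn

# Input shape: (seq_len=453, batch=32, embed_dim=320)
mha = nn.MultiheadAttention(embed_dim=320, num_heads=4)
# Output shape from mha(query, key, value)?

Input shape: (453, 32, 320)
Output shape: (453, 32, 320)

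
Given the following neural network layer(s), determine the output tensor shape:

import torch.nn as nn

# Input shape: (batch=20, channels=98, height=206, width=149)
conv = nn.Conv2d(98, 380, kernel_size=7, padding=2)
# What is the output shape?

Input shape: (20, 98, 206, 149)
Output shape: (20, 380, 204, 147)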